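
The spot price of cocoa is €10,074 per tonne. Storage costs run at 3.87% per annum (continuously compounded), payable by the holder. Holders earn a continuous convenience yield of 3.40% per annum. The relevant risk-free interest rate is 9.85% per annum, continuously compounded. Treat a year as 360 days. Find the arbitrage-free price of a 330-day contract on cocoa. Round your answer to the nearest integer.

Net carry = r + u − y = 0.0985 + 0.0387 − 0.0340 = 0.1032
F = S·e^((r+u−y)T) = 10074 · e^(0.1032 × 330/360) = 10074 · e^0.094600
= 10074 × 1.099219 = €11,074 per tonne

€11,074 per tonne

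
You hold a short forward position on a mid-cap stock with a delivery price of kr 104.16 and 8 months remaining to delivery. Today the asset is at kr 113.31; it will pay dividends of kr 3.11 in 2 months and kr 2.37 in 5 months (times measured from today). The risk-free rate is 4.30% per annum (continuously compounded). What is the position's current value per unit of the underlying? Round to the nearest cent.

-kr 6.68

PV(remaining dividends) I = 3.11·e^(−0.0430·2/12) + 2.37·e^(−0.0430·5/12) = 5.4157
Current forward F = (S − I)·e^(rT) = (113.31 − 5.4157)·e^(0.0430·8/12) = 107.8943 × 1.029082 = 111.0321
Value (long) = (F − K)·e^(−rT) = (111.0321 − 104.16) × 0.971740 = 6.6779
Short position value = −(long value) = -kr 6.68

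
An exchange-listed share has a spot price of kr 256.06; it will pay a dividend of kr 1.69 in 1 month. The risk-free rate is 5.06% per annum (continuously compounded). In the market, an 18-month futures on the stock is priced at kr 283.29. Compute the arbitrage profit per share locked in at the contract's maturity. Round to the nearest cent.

kr 8.85 per share

PV(dividends) I = 1.69·e^(−0.0506·1/12) = 1.6829
Fair futures F* = (S − I)·e^(rT) = (256.06 − 1.6829)·e^0.075900 = 254.3771 × 1.078855 = 274.4360
Market kr 283.29 > fair 274.4360: forward overpriced → cash-and-carry (borrow at r, buy the stock and collect the dividends, short the forward).
Profit at T = |F_mkt − F*| = |283.29 − 274.4360| = kr 8.85 per share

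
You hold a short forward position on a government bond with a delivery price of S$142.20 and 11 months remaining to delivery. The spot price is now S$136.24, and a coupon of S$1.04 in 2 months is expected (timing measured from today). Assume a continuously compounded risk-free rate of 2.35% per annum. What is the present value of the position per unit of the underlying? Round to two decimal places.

PV(remaining coupons) I = 1.04·e^(−0.0235·2/12) = 1.0359
Current forward F = (S − I)·e^(rT) = (136.24 − 1.0359)·e^(0.0235·11/12) = 135.2041 × 1.021775 = 138.1482
Value (long) = (F − K)·e^(−rT) = (138.1482 − 142.20) × 0.978689 = -3.9655
Short position value = −(long value) = S$3.97

S$3.97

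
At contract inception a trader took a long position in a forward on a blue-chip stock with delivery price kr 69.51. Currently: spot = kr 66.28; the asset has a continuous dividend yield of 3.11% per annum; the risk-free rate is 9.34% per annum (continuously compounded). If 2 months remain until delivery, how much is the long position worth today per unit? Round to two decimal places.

Current fair forward for the remaining 2 months: F = S·e^((r − q)·T), (r − q) = 0.0934 − 0.0311 = 0.0623
F = 66.28 · e^(0.0623 × 2/12) = 66.28 × 1.010437 = 66.9718
Value of long forward = (F − K)·e^(−rT) = (66.9718 − 69.51) · e^(−0.0934·2/12)
= -2.5382 × 0.984554 = -2.50

-kr 2.50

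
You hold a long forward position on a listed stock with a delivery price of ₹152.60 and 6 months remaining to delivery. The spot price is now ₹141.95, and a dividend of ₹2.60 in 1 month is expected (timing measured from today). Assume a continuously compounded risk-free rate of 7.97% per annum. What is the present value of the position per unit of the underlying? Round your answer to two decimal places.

PV(remaining dividends) I = 2.60·e^(−0.0797·1/12) = 2.5828
Current forward F = (S − I)·e^(rT) = (141.95 − 2.5828)·e^(0.0797·6/12) = 139.3672 × 1.040655 = 145.0332
Value (long) = (F − K)·e^(−rT) = (145.0332 − 152.60) × 0.960934 = -7.2712
Value = -₹7.27

-₹7.27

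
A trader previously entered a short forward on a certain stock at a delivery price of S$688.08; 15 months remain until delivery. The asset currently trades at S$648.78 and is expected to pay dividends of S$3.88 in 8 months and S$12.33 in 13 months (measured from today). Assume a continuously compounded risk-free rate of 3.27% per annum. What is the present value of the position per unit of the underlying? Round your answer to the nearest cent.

PV(remaining dividends) I = 3.88·e^(−0.0327·8/12) + 12.33·e^(−0.0327·13/12) = 15.6972
Current forward F = (S − I)·e^(rT) = (648.78 − 15.6972)·e^(0.0327·15/12) = 633.0828 × 1.041722 = 659.4963
Value (long) = (F − K)·e^(−rT) = (659.4963 − 688.08) × 0.959949 = -27.4389
Short position value = −(long value) = S$27.44

S$27.44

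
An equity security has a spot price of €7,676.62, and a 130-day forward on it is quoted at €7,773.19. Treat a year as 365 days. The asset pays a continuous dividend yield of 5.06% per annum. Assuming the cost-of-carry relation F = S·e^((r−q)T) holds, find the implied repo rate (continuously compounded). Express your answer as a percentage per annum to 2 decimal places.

8.57%

From F = S·e^((r−q)T): (r − q) = ln(F/S)/T
ln(7773.19/7676.62) = ln(1.012580) = 0.012502
(r − q) = 0.012502 / (130/365) = 0.035102
r = ln(F/S)/T + q = 0.035102 + 0.0506 = 0.085702
r = 8.57%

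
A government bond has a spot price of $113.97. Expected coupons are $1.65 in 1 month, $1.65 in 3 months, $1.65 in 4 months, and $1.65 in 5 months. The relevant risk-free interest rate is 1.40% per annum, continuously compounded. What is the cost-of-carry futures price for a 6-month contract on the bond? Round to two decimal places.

$108.15

PV(coupons) I = 1.65·e^(−0.0140·1/12) + 1.65·e^(−0.0140·3/12) + 1.65·e^(−0.0140·4/12) + 1.65·e^(−0.0140·5/12)
I = 1.6481 + 1.6442 + 1.6423 + 1.6404 = 6.5750
F = (S − I)·e^(rT) = (113.97 − 6.5750) · e^(0.0140·6/12)
= 107.3950 · e^0.007000 = 107.3950 × 1.007025 = $108.15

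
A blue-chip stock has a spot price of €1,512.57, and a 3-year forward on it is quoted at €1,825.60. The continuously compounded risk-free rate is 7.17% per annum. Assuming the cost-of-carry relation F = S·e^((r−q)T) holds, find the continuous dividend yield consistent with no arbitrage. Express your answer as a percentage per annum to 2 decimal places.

From F = S·e^((r−q)T): (r − q) = ln(F/S)/T
ln(1825.60/1512.57) = ln(1.206952) = 0.188098
(r − q) = 0.188098 / (3) = 0.062699
q = r − ln(F/S)/T = 0.0717 − 0.062699 = 0.009001
q = 0.90%

0.90%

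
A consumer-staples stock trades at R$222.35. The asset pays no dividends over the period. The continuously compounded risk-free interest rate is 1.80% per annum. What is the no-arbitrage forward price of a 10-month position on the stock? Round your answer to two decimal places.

F = S·e^(rT) = 222.35 · e^(0.0180 × 10/12)
= 222.35 · e^0.015000 = 222.35 × 1.015113
F = R$225.71

R$225.71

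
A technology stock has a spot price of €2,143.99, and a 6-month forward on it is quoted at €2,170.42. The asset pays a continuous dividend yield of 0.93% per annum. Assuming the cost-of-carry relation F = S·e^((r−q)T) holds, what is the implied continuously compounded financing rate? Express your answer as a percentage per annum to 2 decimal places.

From F = S·e^((r−q)T): (r − q) = ln(F/S)/T
ln(2170.42/2143.99) = ln(1.012327) = 0.012252
(r − q) = 0.012252 / (6/12) = 0.024504
r = ln(F/S)/T + q = 0.024504 + 0.0093 = 0.033804
r = 3.38%

3.38%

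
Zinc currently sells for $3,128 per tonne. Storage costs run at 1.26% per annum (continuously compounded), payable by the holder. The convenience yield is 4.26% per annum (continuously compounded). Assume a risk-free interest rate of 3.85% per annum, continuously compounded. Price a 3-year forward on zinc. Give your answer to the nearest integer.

$3,209 per tonne

Net carry = r + u − y = 0.0385 + 0.0126 − 0.0426 = 0.0085
F = S·e^((r+u−y)T) = 3128 · e^(0.0085 × 3) = 3128 · e^0.025500
= 3128 × 1.025828 = $3,209 per tonne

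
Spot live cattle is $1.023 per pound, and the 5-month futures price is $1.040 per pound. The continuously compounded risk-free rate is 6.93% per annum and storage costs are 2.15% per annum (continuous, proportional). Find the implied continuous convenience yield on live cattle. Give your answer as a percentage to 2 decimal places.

F = S·e^((r+u−y)T) ⇒ (r+u−y) = ln(F/S)/T
ln(1.040/1.023) = 0.016481; /T ⇒ 0.039554
y = r + u − ln(F/S)/T = 0.0693 + 0.0215 − 0.039554 = 0.051246
y = 5.12%

5.12%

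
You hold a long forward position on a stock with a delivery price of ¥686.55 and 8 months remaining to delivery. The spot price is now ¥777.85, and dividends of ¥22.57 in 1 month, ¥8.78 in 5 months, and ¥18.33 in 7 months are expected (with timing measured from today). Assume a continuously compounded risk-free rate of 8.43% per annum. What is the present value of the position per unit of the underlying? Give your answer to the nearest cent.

PV(remaining dividends) I = 22.57·e^(−0.0843·1/12) + 8.78·e^(−0.0843·5/12) + 18.33·e^(−0.0843·7/12) = 48.3394
Current forward F = (S − I)·e^(rT) = (777.85 − 48.3394)·e^(0.0843·8/12) = 729.5106 × 1.057809 = 771.6829
Value (long) = (F − K)·e^(−rT) = (771.6829 − 686.55) × 0.945350 = 80.4804
Value = ¥80.48

¥80.48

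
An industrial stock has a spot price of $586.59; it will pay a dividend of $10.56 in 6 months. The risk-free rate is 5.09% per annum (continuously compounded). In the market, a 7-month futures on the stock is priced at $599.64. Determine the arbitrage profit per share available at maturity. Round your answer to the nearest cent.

PV(dividends) I = 10.56·e^(−0.0509·6/12) = 10.2946
Fair futures F* = (S − I)·e^(rT) = (586.59 − 10.2946)·e^0.029692 = 576.2954 × 1.030137 = 593.6632
Market $599.64 > fair 593.6632: forward overpriced → cash-and-carry (borrow at r, buy the stock and collect the dividends, short the forward).
Profit at T = |F_mkt − F*| = |599.64 − 593.6632| = $5.98 per share

$5.98 per share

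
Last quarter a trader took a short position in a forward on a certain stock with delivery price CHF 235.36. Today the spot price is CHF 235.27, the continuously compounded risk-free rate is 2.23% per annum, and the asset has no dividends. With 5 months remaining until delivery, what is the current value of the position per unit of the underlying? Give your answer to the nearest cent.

-CHF 2.09

Current fair forward for the remaining 5 months: F = S·e^(r·T), r = 0.0223
F = 235.27 · e^(0.0223 × 5/12) = 235.27 × 1.009335 = 237.4662
Value of long forward = (F − K)·e^(−rT) = (237.4662 − 235.36) · e^(−0.0223·5/12)
= 2.1062 × 0.990751 = 2.09
Short position value = −(long value) = -CHF 2.09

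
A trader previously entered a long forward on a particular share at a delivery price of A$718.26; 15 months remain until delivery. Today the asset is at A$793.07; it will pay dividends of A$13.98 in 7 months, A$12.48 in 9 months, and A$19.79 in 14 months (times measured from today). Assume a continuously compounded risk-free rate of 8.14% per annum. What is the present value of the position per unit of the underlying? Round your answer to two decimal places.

A$101.23

PV(remaining dividends) I = 13.98·e^(−0.0814·7/12) + 12.48·e^(−0.0814·9/12) + 19.79·e^(−0.0814·14/12) = 43.0697
Current forward F = (S − I)·e^(rT) = (793.07 − 43.0697)·e^(0.0814·15/12) = 750.0003 × 1.107107 = 830.3306
Value (long) = (F − K)·e^(−rT) = (830.3306 − 718.26) × 0.903255 = 101.2283
Value = A$101.23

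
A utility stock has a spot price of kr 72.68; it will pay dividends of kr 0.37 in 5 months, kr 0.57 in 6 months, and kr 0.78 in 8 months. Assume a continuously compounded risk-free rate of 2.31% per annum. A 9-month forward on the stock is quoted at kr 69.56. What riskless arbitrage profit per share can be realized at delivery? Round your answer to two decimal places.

kr 2.66 per share

PV(dividends) I = 0.37·e^(−0.0231·5/12) + 0.57·e^(−0.0231·6/12) + 0.78·e^(−0.0231·8/12) = 1.6980
Fair forward F* = (S − I)·e^(rT) = (72.68 − 1.6980)·e^0.017325 = 70.9820 × 1.017476 = 72.2225
Market kr 69.56 < fair 72.2225: forward underpriced → reverse cash-and-carry (short the stock, invest proceeds at r, pay the dividends, go long the forward).
Profit at T = |F_mkt − F*| = |69.56 − 72.2225| = kr 2.66 per share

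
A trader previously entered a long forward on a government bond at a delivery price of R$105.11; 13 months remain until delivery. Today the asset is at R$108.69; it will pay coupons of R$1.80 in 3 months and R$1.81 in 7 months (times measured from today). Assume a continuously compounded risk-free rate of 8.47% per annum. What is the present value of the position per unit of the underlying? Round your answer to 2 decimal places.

R$9.31

PV(remaining coupons) I = 1.80·e^(−0.0847·3/12) + 1.81·e^(−0.0847·7/12) = 3.4850
Current forward F = (S − I)·e^(rT) = (108.69 − 3.4850)·e^(0.0847·13/12) = 105.2050 × 1.096100 = 115.3152
Value (long) = (F − K)·e^(−rT) = (115.3152 − 105.11) × 0.912326 = 9.3105
Value = R$9.31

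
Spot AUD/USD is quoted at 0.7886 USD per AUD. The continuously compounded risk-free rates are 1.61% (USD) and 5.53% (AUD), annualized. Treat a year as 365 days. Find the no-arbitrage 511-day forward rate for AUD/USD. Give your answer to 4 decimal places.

F = S·e^((r_USD − r_AUD)T) = 0.7886 · e^((0.0161 − 0.0553) × 511/365)
= 0.7886 · e^-0.054880 = 0.7886 × 0.946599
F = 0.7465 USD per AUD

0.7465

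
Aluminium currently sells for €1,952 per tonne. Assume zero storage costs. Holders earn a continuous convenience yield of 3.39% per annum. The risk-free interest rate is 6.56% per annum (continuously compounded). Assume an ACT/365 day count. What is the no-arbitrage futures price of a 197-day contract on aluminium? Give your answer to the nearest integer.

€1,986 per tonne

Net carry = r + u − y = 0.0656 + 0.0000 − 0.0339 = 0.0317
F = S·e^((r+u−y)T) = 1952 · e^(0.0317 × 197/365) = 1952 · e^0.017109
= 1952 × 1.017256 = €1,986 per tonne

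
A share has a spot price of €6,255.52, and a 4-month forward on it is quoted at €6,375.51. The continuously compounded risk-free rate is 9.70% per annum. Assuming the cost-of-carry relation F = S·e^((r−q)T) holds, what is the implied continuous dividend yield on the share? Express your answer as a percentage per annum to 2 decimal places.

From F = S·e^((r−q)T): (r − q) = ln(F/S)/T
ln(6375.51/6255.52) = ln(1.019181) = 0.018999
(r − q) = 0.018999 / (4/12) = 0.056997
q = r − ln(F/S)/T = 0.0970 − 0.056997 = 0.040003
q = 4.00%

4.00%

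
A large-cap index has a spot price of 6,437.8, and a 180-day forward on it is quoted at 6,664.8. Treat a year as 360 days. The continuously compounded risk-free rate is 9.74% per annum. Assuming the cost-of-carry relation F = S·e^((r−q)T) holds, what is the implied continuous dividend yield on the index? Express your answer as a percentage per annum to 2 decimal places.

2.81%

From F = S·e^((r−q)T): (r − q) = ln(F/S)/T
ln(6664.8/6437.8) = ln(1.035260) = 0.034653
(r − q) = 0.034653 / (180/360) = 0.069306
q = r − ln(F/S)/T = 0.0974 − 0.069306 = 0.028094
q = 2.81%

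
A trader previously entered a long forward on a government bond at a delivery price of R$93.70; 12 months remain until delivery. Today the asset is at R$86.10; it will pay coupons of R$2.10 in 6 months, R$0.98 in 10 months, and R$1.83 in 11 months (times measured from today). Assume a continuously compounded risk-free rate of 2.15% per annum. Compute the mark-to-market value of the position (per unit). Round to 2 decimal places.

PV(remaining coupons) I = 2.10·e^(−0.0215·6/12) + 0.98·e^(−0.0215·10/12) + 1.83·e^(−0.0215·11/12) = 4.8344
Current forward F = (S − I)·e^(rT) = (86.10 − 4.8344)·e^(0.0215·12/12) = 81.2656 × 1.021733 = 83.0317
Value (long) = (F − K)·e^(−rT) = (83.0317 − 93.70) × 0.978729 = -10.4414
Value = -R$10.44

-R$10.44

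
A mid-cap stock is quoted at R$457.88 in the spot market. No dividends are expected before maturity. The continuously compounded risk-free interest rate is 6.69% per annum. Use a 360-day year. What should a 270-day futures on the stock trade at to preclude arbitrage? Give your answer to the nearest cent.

F = S·e^(rT) = 457.88 · e^(0.0669 × 270/360)
= 457.88 · e^0.050175 = 457.88 × 1.051455
F = R$481.44

R$481.44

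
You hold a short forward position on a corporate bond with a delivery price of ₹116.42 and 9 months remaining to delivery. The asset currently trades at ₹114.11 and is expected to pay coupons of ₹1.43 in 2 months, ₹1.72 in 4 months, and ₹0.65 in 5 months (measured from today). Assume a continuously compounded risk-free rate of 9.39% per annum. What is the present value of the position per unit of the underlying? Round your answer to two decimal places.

-₹1.91

PV(remaining coupons) I = 1.43·e^(−0.0939·2/12) + 1.72·e^(−0.0939·4/12) + 0.65·e^(−0.0939·5/12) = 3.6999
Current forward F = (S − I)·e^(rT) = (114.11 − 3.6999)·e^(0.0939·9/12) = 110.4101 × 1.072964 = 118.4661
Value (long) = (F − K)·e^(−rT) = (118.4661 − 116.42) × 0.931998 = 1.9070
Short position value = −(long value) = -₹1.91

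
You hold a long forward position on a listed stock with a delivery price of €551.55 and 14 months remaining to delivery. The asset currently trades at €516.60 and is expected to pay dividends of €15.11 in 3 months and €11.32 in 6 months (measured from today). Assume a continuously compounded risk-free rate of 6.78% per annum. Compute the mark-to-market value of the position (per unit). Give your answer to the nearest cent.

-€18.80

PV(remaining dividends) I = 15.11·e^(−0.0678·3/12) + 11.32·e^(−0.0678·6/12) = 25.7987
Current forward F = (S − I)·e^(rT) = (516.60 − 25.7987)·e^(0.0678·14/12) = 490.8013 × 1.082313 = 531.2006
Value (long) = (F − K)·e^(−rT) = (531.2006 − 551.55) × 0.923948 = -18.8018
Value = -€18.80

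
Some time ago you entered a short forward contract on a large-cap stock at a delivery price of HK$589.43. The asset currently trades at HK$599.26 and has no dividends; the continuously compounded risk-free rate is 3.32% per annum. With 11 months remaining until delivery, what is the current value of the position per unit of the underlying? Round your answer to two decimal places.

-HK$27.50

Current fair forward for the remaining 11 months: F = S·e^(r·T), r = 0.0332
F = 599.26 · e^(0.0332 × 11/12) = 599.26 × 1.030901 = 617.7777
Value of long forward = (F − K)·e^(−rT) = (617.7777 − 589.43) · e^(−0.0332·11/12)
= 28.3477 × 0.970025 = 27.50
Short position value = −(long value) = -HK$27.50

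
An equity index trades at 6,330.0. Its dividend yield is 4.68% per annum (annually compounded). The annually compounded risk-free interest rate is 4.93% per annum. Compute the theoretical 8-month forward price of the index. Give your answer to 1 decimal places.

6,340.1

F = S · (1+r)^T / (1+q)^T
= 6330.0 × 1.032602 / 1.030962 = 6330.0 × 1.001591
F = 6,340.1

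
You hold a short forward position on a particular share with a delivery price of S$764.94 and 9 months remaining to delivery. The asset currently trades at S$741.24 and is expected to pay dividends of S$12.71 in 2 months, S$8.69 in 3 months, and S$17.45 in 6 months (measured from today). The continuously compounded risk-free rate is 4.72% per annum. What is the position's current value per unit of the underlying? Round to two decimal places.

S$35.34

PV(remaining dividends) I = 12.71·e^(−0.0472·2/12) + 8.69·e^(−0.0472·3/12) + 17.45·e^(−0.0472·6/12) = 38.2415
Current forward F = (S − I)·e^(rT) = (741.24 − 38.2415)·e^(0.0472·9/12) = 702.9985 × 1.036034 = 728.3303
Value (long) = (F − K)·e^(−rT) = (728.3303 − 764.94) × 0.965219 = -35.3364
Short position value = −(long value) = S$35.34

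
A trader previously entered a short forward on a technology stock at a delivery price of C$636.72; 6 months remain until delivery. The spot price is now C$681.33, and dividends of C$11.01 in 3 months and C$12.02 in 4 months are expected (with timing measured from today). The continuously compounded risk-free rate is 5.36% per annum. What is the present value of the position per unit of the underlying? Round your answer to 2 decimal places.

PV(remaining dividends) I = 11.01·e^(−0.0536·3/12) + 12.02·e^(−0.0536·4/12) = 22.6706
Current forward F = (S − I)·e^(rT) = (681.33 − 22.6706)·e^(0.0536·6/12) = 658.6594 × 1.027162 = 676.5499
Value (long) = (F − K)·e^(−rT) = (676.5499 − 636.72) × 0.973556 = 38.7766
Short position value = −(long value) = -C$38.78

-C$38.78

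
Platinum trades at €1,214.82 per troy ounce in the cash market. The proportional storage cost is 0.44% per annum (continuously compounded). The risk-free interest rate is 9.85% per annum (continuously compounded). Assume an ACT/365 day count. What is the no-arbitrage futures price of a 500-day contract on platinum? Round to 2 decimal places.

€1,398.72 per troy ounce

Net carry = r + u − y = 0.0985 + 0.0044 − 0.0000 = 0.1029
F = S·e^((r+u−y)T) = 1214.82 · e^(0.1029 × 500/365) = 1214.82 · e^0.14095890
= 1214.82 × 1.15137733 = €1,398.72 per troy ounce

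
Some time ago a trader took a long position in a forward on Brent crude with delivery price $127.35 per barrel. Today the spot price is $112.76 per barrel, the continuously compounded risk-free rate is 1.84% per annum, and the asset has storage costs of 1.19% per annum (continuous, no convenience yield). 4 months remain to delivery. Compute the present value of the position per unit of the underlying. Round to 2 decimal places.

-$13.36 per barrel

Current fair forward for the remaining 4 months: F = S·e^((r + u)·T), (r + u) = 0.0184 + 0.0119 = 0.0303
F = 112.76 · e^(0.0303 × 4/12) = 112.76 × 1.010151 = 113.9046
Value of long forward = (F − K)·e^(−rT) = (113.9046 − 127.35) · e^(−0.0184·4/12)
= -13.4454 × 0.993885 = -13.36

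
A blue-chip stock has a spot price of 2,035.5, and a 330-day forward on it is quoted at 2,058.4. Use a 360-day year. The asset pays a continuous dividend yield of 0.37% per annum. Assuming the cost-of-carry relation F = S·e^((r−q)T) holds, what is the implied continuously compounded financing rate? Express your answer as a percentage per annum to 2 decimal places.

1.59%

From F = S·e^((r−q)T): (r − q) = ln(F/S)/T
ln(2058.4/2035.5) = ln(1.011250) = 0.011187
(r − q) = 0.011187 / (330/360) = 0.012204
r = ln(F/S)/T + q = 0.012204 + 0.0037 = 0.015904
r = 1.59%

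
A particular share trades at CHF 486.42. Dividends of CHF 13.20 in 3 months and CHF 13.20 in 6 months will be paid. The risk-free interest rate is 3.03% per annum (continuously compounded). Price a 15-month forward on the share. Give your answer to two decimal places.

CHF 478.09

PV(dividends) I = 13.20·e^(−0.0303·3/12) + 13.20·e^(−0.0303·6/12)
I = 13.1004 + 13.0015 = 26.1019
F = (S − I)·e^(rT) = (486.42 − 26.1019) · e^(0.0303·15/12)
= 460.3181 · e^0.037875 = 460.3181 × 1.038601 = CHF 478.09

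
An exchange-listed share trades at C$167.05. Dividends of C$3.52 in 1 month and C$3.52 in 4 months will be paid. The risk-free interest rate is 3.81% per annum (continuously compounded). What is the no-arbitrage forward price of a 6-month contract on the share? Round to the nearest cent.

C$163.14

PV(dividends) I = 3.52·e^(−0.0381·1/12) + 3.52·e^(−0.0381·4/12)
I = 3.5088 + 3.4756 = 6.9844
F = (S − I)·e^(rT) = (167.05 − 6.9844) · e^(0.0381·6/12)
= 160.0656 · e^0.019050 = 160.0656 × 1.019233 = C$163.14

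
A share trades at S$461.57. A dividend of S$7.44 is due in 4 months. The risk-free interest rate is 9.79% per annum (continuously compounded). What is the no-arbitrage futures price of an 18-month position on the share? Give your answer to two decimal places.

PV(dividends) I = 7.44·e^(−0.0979·4/12)
I = 7.2011
F = (S − I)·e^(rT) = (461.57 − 7.2011) · e^(0.0979·18/12)
= 454.3689 · e^0.146850 = 454.3689 × 1.158180 = S$526.24

S$526.24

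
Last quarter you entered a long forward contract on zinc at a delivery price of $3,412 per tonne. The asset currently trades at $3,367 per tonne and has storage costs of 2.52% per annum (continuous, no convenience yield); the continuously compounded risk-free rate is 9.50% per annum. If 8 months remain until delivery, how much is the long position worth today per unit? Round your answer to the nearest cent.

Current fair forward for the remaining 8 months: F = S·e^((r + u)·T), (r + u) = 0.0950 + 0.0252 = 0.1202
F = 3367 · e^(0.1202 × 8/12) = 3367 × 1.08343152 = 3647.9139
Value of long forward = (F − K)·e^(−rT) = (3647.9139 − 3412) · e^(−0.0950·8/12)
= 235.9139 × 0.93863054 = 221.44

$221.44 per tonne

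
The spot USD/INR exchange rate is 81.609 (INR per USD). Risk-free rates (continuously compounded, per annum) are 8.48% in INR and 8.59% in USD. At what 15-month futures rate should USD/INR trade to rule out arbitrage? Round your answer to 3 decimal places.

F = S·e^((r_INR − r_USD)T) = 81.609 · e^((0.0848 − 0.0859) × 15/12)
= 81.609 · e^-0.001375 = 81.609 × 0.998626
F = 81.497 INR per USD

81.497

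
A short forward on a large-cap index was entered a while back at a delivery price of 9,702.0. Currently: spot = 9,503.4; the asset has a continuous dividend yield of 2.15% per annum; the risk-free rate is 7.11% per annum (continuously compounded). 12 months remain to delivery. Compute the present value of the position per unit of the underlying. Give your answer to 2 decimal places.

Current fair forward for the remaining 12 months: F = S·e^((r − q)·T), (r − q) = 0.0711 − 0.0215 = 0.0496
F = 9503.4 · e^(0.0496 × 12/12) = 9503.4 × 1.05085067 = 9986.6543
Value of long forward = (F − K)·e^(−rT) = (9986.6543 − 9702.0) · e^(−0.0711·12/12)
= 284.6543 × 0.93136875 = 265.12
Short position value = −(long value) = -265.12

-265.12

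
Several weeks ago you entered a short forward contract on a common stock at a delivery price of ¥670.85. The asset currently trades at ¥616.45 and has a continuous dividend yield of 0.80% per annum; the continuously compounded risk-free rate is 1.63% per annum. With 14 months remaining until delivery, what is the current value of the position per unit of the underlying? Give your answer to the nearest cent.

Current fair forward for the remaining 14 months: F = S·e^((r − q)·T), (r − q) = 0.0163 − 0.0080 = 0.0083
F = 616.45 · e^(0.0083 × 14/12) = 616.45 × 1.009730 = 622.4481
Value of long forward = (F − K)·e^(−rT) = (622.4481 − 670.85) · e^(−0.0163·14/12)
= -48.4019 × 0.981163 = -47.49
Short position value = −(long value) = ¥47.49

¥47.49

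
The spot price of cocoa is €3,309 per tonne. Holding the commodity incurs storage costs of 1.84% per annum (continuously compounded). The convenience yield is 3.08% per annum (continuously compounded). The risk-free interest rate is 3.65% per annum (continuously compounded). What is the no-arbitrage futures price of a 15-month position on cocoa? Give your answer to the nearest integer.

Net carry = r + u − y = 0.0365 + 0.0184 − 0.0308 = 0.0241
F = S·e^((r+u−y)T) = 3309 · e^(0.0241 × 15/12) = 3309 · e^0.030125
= 3309 × 1.030583 = €3,410 per tonne

€3,410 per tonne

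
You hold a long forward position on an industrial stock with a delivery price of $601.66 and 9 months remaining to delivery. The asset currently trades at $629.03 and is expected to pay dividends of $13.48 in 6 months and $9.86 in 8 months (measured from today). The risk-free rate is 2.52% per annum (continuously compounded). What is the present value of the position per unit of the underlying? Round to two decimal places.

$15.63

PV(remaining dividends) I = 13.48·e^(−0.0252·6/12) + 9.86·e^(−0.0252·8/12) = 23.0070
Current forward F = (S − I)·e^(rT) = (629.03 − 23.0070)·e^(0.0252·9/12) = 606.0230 × 1.019080 = 617.5859
Value (long) = (F − K)·e^(−rT) = (617.5859 − 601.66) × 0.981277 = 15.6277
Value = $15.63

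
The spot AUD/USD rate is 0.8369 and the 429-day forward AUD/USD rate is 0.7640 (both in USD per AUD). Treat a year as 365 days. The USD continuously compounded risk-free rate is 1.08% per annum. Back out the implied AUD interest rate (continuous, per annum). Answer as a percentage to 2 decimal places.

F = S·e^((r_USD − r_AUD)T) ⇒ r_AUD = r_USD − ln(F/S)/T
ln(0.7640/0.8369) = -0.091137; /(429/365) = -0.077541
r_AUD = 0.0108 + 0.077541 = 0.088341
r_AUD = 8.83%

8.83%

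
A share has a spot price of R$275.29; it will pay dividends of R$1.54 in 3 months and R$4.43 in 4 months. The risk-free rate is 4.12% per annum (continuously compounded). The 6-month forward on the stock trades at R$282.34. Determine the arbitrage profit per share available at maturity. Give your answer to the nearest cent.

R$7.34 per share

PV(dividends) I = 1.54·e^(−0.0412·3/12) + 4.43·e^(−0.0412·4/12) = 5.8938
Fair forward F* = (S − I)·e^(rT) = (275.29 − 5.8938)·e^0.020600 = 269.3962 × 1.020814 = 275.0034
Market R$282.34 > fair 275.0034: forward overpriced → cash-and-carry (borrow at r, buy the stock and collect the dividends, short the forward).
Profit at T = |F_mkt − F*| = |282.34 − 275.0034| = R$7.34 per share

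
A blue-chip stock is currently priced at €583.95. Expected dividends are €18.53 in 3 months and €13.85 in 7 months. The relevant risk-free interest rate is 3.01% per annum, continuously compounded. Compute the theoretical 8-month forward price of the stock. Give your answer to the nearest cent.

PV(dividends) I = 18.53·e^(−0.0301·3/12) + 13.85·e^(−0.0301·7/12)
I = 18.3911 + 13.6089 = 32.0000
F = (S − I)·e^(rT) = (583.95 − 32.0000) · e^(0.0301·8/12)
= 551.9500 · e^0.020067 = 551.9500 × 1.020270 = €563.14

€563.14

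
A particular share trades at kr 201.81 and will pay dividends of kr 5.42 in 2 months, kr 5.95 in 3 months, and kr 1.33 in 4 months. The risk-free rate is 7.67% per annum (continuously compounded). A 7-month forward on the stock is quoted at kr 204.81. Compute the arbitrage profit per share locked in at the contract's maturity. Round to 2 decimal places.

PV(dividends) I = 5.42·e^(−0.0767·2/12) + 5.95·e^(−0.0767·3/12) + 1.33·e^(−0.0767·4/12) = 12.4846
Fair forward F* = (S − I)·e^(rT) = (201.81 − 12.4846)·e^0.044742 = 189.3254 × 1.045758 = 197.9886
Market kr 204.81 > fair 197.9886: forward overpriced → cash-and-carry (borrow at r, buy the stock and collect the dividends, short the forward).
Profit at T = |F_mkt − F*| = |204.81 − 197.9886| = kr 6.82 per share

kr 6.82 per share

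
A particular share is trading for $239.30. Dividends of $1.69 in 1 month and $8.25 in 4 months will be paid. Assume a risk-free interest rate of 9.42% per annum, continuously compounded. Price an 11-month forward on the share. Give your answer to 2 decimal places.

$250.34

PV(dividends) I = 1.69·e^(−0.0942·1/12) + 8.25·e^(−0.0942·4/12)
I = 1.6768 + 7.9950 = 9.6718
F = (S − I)·e^(rT) = (239.30 − 9.6718) · e^(0.0942·11/12)
= 229.6282 · e^0.086350 = 229.6282 × 1.090188 = $250.34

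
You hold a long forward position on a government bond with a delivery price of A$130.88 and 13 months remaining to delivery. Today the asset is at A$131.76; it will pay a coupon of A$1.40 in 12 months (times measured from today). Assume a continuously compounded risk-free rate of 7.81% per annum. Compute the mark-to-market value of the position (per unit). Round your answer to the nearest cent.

A$10.20

PV(remaining coupons) I = 1.40·e^(−0.0781·12/12) = 1.2948
Current forward F = (S − I)·e^(rT) = (131.76 − 1.2948)·e^(0.0781·13/12) = 130.4652 × 1.088291 = 141.9841
Value (long) = (F − K)·e^(−rT) = (141.9841 − 130.88) × 0.918872 = 10.2032
Value = A$10.20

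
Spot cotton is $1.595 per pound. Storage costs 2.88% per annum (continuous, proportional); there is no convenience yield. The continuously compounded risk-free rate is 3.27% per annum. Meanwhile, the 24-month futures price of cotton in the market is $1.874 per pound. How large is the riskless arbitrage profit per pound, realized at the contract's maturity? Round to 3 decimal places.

$0.070 per pound

Fair futures: F* = S·e^(carry·T), with carry = (r + u) = 0.0327 + 0.0288 = 0.0615
F* = 1.595 · e^(0.0615 × 24/12) = 1.595 · e^0.123000 = 1.595 × 1.130884 = $1.8038
Market $1.874 > fair $1.8038: forward overpriced → cash-and-carry (buy spot, short the forward).
At maturity, profit = |F_mkt − F*| = |1.874 − 1.8038| = $0.070 per pound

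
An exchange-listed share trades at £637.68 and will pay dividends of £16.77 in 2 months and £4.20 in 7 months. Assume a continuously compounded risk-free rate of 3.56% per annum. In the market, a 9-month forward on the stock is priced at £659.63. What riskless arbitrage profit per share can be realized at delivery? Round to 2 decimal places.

£26.04 per share

PV(dividends) I = 16.77·e^(−0.0356·2/12) + 4.20·e^(−0.0356·7/12) = 20.7845
Fair forward F* = (S − I)·e^(rT) = (637.68 − 20.7845)·e^0.026700 = 616.8955 × 1.027060 = 633.5887
Market £659.63 > fair 633.5887: forward overpriced → cash-and-carry (borrow at r, buy the stock and collect the dividends, short the forward).
Profit at T = |F_mkt − F*| = |659.63 − 633.5887| = £26.04 per share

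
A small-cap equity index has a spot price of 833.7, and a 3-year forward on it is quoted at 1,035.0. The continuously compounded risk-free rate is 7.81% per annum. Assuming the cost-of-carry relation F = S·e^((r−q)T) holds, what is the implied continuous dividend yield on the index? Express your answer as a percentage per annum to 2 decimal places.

0.60%

From F = S·e^((r−q)T): (r − q) = ln(F/S)/T
ln(1035.0/833.7) = ln(1.241454) = 0.216283
(r − q) = 0.216283 / (3) = 0.072094
q = r − ln(F/S)/T = 0.0781 − 0.072094 = 0.006006
q = 0.60%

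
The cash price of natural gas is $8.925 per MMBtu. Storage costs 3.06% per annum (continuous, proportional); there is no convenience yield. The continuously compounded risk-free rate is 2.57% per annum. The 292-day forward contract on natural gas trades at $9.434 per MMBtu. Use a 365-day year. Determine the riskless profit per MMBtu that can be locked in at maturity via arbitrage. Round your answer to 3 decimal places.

Fair forward: F* = S·e^(carry·T), with carry = (r + u) = 0.0257 + 0.0306 = 0.0563
F* = 8.925 · e^(0.0563 × 292/365) = 8.925 · e^0.045040 = 8.925 × 1.046070 = $9.3362
Market $9.434 > fair $9.3362: forward overpriced → cash-and-carry (buy spot, short the forward).
At maturity, profit = |F_mkt − F*| = |9.434 − 9.3362| = $0.098 per MMBtu

$0.098 per MMBtu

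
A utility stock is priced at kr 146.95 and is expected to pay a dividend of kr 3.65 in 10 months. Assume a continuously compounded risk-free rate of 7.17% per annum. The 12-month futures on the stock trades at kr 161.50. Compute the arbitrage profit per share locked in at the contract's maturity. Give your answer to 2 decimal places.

PV(dividends) I = 3.65·e^(−0.0717·10/12) = 3.4383
Fair futures F* = (S − I)·e^(rT) = (146.95 − 3.4383)·e^0.071700 = 143.5117 × 1.074333 = 154.1794
Market kr 161.50 > fair 154.1794: forward overpriced → cash-and-carry (borrow at r, buy the stock and collect the dividends, short the forward).
Profit at T = |F_mkt − F*| = |161.50 − 154.1794| = kr 7.32 per share

kr 7.32 per share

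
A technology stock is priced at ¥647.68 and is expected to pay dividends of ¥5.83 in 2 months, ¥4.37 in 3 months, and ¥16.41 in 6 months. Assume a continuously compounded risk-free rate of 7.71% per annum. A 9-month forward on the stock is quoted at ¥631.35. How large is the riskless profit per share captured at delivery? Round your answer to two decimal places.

PV(dividends) I = 5.83·e^(−0.0771·2/12) + 4.37·e^(−0.0771·3/12) + 16.41·e^(−0.0771·6/12) = 25.8316
Fair forward F* = (S − I)·e^(rT) = (647.68 − 25.8316)·e^0.057825 = 621.8484 × 1.059530 = 658.8670
Market ¥631.35 < fair 658.8670: forward underpriced → reverse cash-and-carry (short the stock, invest proceeds at r, pay the dividends, go long the forward).
Profit at T = |F_mkt − F*| = |631.35 − 658.8670| = ¥27.52 per share

¥27.52 per share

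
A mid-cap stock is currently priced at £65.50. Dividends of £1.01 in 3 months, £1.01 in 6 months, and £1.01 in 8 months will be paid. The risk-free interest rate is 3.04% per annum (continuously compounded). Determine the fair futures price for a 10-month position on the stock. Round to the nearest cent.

£64.12

PV(dividends) I = 1.01·e^(−0.0304·3/12) + 1.01·e^(−0.0304·6/12) + 1.01·e^(−0.0304·8/12)
I = 1.0024 + 0.9948 + 0.9897 = 2.9869
F = (S − I)·e^(rT) = (65.50 − 2.9869) · e^(0.0304·10/12)
= 62.5131 · e^0.025333 = 62.5131 × 1.025657 = £64.12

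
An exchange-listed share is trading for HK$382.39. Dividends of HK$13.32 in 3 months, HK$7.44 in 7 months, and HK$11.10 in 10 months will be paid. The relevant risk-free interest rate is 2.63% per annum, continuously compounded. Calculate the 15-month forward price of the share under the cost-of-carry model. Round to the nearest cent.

PV(dividends) I = 13.32·e^(−0.0263·3/12) + 7.44·e^(−0.0263·7/12) + 11.10·e^(−0.0263·10/12)
I = 13.2327 + 7.3267 + 10.8594 = 31.4188
F = (S − I)·e^(rT) = (382.39 − 31.4188) · e^(0.0263·15/12)
= 350.9712 · e^0.032875 = 350.9712 × 1.033421 = HK$362.70

HK$362.70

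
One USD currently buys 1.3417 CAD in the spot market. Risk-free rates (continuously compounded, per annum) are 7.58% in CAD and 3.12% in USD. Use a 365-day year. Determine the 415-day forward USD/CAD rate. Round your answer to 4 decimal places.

1.4115

F = S·e^((r_CAD − r_USD)T) = 1.3417 · e^((0.0758 − 0.0312) × 415/365)
= 1.3417 · e^0.050710 = 1.3417 × 1.052018
F = 1.4115 CAD per USD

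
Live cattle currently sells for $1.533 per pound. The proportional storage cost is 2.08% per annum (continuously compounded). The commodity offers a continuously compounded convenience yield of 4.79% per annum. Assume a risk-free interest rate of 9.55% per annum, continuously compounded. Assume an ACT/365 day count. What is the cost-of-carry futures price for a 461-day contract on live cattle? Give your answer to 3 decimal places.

$1.671 per pound

Net carry = r + u − y = 0.0955 + 0.0208 − 0.0479 = 0.0684
F = S·e^((r+u−y)T) = 1.533 · e^(0.0684 × 461/365) = 1.533 · e^0.086390
= 1.533 × 1.090231 = $1.671 per pound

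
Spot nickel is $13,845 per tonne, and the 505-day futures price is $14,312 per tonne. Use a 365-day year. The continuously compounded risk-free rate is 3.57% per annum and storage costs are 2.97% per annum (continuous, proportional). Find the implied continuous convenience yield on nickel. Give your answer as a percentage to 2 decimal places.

4.14%

F = S·e^((r+u−y)T) ⇒ (r+u−y) = ln(F/S)/T
ln(14312/13845) = 0.033174; /T ⇒ 0.023977
y = r + u − ln(F/S)/T = 0.0357 + 0.0297 − 0.023977 = 0.041423
y = 4.14%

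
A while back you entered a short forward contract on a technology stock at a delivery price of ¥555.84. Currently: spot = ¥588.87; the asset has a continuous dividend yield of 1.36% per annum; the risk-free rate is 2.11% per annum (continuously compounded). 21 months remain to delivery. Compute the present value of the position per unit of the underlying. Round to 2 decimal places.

Current fair forward for the remaining 21 months: F = S·e^((r − q)·T), (r − q) = 0.0211 − 0.0136 = 0.0075
F = 588.87 · e^(0.0075 × 21/12) = 588.87 × 1.013212 = 596.6502
Value of long forward = (F − K)·e^(−rT) = (596.6502 − 555.84) · e^(−0.0211·21/12)
= 40.8102 × 0.963748 = 39.33
Short position value = −(long value) = -¥39.33

-¥39.33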